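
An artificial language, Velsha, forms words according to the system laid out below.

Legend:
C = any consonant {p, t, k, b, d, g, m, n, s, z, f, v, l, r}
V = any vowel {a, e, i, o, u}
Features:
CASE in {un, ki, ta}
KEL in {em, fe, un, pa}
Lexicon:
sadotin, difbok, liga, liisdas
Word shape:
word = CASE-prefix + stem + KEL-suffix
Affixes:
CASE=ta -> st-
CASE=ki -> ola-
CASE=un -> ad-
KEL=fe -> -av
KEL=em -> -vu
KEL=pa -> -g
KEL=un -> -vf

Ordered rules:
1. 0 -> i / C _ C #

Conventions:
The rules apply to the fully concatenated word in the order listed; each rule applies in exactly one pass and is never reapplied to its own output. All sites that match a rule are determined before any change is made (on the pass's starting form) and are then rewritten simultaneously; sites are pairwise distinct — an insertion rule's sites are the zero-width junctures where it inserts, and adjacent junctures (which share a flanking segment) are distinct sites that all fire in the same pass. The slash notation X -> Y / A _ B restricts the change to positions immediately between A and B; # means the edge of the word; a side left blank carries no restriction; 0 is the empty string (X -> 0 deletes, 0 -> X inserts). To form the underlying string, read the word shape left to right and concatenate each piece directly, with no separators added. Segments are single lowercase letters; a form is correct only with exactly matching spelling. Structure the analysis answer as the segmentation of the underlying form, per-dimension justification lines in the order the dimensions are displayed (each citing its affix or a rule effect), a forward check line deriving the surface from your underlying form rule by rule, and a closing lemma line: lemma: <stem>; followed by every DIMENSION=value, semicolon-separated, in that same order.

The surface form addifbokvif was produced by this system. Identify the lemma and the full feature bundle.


underlying: ad-difbok-vf
CASE=un - signalled by the affix ad-
KEL=un - signalled by the affix -vf
check: addifbokvf -> addifbokvif
lemma: difbok; CASE=un; KEL=un


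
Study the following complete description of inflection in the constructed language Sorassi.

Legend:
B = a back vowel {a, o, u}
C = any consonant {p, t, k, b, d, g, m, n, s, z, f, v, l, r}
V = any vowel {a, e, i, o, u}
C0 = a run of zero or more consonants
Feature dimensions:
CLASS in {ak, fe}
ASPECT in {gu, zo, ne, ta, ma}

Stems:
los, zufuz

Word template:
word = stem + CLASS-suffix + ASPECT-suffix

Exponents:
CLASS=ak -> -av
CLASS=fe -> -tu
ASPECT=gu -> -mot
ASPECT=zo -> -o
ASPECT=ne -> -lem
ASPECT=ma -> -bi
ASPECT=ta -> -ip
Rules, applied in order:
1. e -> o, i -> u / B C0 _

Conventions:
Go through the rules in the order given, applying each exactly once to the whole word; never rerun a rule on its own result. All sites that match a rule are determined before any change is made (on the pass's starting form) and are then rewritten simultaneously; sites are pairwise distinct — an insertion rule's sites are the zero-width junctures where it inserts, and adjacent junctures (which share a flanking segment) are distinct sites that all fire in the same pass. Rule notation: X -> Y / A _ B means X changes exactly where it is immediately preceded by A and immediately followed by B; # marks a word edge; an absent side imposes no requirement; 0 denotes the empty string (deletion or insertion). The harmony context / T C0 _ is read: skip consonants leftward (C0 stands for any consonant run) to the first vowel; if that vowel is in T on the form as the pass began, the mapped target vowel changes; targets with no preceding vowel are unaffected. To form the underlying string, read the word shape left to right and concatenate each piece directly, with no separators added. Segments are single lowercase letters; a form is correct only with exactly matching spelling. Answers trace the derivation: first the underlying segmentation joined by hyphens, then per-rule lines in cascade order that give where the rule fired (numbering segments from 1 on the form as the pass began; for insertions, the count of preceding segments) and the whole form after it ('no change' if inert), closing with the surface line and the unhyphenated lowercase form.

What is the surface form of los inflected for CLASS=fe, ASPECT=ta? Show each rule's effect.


underlying: los-tu-ip
1. e -> o, i -> u / B C0 _: fires at position(s) 6: lostuup
surface: lostuup


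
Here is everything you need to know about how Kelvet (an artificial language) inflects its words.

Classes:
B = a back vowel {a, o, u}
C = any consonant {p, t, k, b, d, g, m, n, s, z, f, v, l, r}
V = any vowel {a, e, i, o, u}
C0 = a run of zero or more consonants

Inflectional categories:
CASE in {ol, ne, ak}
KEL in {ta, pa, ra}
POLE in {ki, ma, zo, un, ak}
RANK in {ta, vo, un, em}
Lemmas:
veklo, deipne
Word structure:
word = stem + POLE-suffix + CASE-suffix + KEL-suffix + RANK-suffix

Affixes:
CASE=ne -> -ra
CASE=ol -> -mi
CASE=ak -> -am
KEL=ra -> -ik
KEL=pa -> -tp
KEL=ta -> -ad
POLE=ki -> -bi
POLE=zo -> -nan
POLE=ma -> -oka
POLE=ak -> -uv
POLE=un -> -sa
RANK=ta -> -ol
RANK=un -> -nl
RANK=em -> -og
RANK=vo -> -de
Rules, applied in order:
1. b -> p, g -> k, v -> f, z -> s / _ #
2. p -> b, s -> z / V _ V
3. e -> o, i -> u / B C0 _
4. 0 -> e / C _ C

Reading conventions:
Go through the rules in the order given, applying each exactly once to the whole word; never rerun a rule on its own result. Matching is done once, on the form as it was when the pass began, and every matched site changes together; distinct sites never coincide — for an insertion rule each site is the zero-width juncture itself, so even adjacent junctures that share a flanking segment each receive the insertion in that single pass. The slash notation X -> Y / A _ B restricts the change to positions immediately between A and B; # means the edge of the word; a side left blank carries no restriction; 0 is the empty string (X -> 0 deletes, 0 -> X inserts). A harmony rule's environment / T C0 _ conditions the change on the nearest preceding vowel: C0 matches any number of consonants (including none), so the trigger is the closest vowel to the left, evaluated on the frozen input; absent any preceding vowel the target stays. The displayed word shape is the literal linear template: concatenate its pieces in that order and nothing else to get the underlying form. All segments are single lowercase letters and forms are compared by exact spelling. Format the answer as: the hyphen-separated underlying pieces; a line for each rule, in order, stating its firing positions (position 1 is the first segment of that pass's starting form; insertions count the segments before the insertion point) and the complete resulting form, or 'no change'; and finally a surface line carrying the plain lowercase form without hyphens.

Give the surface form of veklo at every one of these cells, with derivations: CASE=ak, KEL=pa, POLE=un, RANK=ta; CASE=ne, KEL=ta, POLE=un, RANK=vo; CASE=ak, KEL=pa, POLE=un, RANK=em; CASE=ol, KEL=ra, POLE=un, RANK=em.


cell CASE=ak, KEL=pa, POLE=un, RANK=ta:
underlying: veklo-sa-am-tp-ol
1. b -> p, g -> k, v -> f, z -> s / _ #: no change
2. p -> b, s -> z / V _ V: fires at position(s) 6: veklozaamtpol
3. e -> o, i -> u / B C0 _: no change
4. 0 -> e / C _ C: inserts after position(s) 3, 9, 10: vekelozaametepol
surface: vekelozaametepol

cell CASE=ne, KEL=ta, POLE=un, RANK=vo:
underlying: veklo-sa-ra-ad-de
1. b -> p, g -> k, v -> f, z -> s / _ #: no change
2. p -> b, s -> z / V _ V: fires at position(s) 6: veklozaraadde
3. e -> o, i -> u / B C0 _: fires at position(s) 13: veklozaraaddo
4. 0 -> e / C _ C: inserts after position(s) 3, 11: vekelozaraadedo
surface: vekelozaraadedo

cell CASE=ak, KEL=pa, POLE=un, RANK=em:
underlying: veklo-sa-am-tp-og
1. b -> p, g -> k, v -> f, z -> s / _ #: fires at position(s) 13: veklosaamtpok
2. p -> b, s -> z / V _ V: fires at position(s) 6: veklozaamtpok
3. e -> o, i -> u / B C0 _: no change
4. 0 -> e / C _ C: inserts after position(s) 3, 9, 10: vekelozaametepok
surface: vekelozaametepok

cell CASE=ol, KEL=ra, POLE=un, RANK=em:
underlying: veklo-sa-mi-ik-og
1. b -> p, g -> k, v -> f, z -> s / _ #: fires at position(s) 13: veklosamiikok
2. p -> b, s -> z / V _ V: fires at position(s) 6: veklozamiikok
3. e -> o, i -> u / B C0 _: fires at position(s) 9: veklozamuikok
4. 0 -> e / C _ C: inserts after position(s) 3: vekelozamuikok
surface: vekelozamuikok


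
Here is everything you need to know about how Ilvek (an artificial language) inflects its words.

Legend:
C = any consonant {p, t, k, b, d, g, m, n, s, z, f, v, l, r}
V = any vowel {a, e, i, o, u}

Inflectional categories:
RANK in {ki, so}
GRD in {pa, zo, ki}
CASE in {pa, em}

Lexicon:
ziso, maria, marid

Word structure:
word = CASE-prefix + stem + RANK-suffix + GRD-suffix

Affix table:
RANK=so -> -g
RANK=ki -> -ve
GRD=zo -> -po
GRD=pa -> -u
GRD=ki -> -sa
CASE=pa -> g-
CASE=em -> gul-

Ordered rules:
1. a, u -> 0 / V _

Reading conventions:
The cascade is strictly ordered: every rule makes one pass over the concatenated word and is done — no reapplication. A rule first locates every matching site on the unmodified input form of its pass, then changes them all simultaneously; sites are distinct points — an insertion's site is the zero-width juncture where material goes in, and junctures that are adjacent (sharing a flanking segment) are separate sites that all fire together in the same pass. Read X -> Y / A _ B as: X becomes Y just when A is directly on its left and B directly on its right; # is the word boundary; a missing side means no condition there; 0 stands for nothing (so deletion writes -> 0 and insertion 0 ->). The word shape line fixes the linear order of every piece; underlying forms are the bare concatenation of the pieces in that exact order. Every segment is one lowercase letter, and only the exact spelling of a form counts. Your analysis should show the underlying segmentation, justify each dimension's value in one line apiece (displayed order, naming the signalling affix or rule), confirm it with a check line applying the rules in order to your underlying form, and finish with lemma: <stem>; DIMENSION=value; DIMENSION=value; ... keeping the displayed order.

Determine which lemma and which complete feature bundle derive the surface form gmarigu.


underlying: g-maria-g-u
RANK=so - signalled by the affix -g
GRD=pa - signalled by the affix -u
CASE=pa - signalled by the affix g-
check: gmariagu -> gmarigu
lemma: maria; RANK=so; GRD=pa; CASE=pa


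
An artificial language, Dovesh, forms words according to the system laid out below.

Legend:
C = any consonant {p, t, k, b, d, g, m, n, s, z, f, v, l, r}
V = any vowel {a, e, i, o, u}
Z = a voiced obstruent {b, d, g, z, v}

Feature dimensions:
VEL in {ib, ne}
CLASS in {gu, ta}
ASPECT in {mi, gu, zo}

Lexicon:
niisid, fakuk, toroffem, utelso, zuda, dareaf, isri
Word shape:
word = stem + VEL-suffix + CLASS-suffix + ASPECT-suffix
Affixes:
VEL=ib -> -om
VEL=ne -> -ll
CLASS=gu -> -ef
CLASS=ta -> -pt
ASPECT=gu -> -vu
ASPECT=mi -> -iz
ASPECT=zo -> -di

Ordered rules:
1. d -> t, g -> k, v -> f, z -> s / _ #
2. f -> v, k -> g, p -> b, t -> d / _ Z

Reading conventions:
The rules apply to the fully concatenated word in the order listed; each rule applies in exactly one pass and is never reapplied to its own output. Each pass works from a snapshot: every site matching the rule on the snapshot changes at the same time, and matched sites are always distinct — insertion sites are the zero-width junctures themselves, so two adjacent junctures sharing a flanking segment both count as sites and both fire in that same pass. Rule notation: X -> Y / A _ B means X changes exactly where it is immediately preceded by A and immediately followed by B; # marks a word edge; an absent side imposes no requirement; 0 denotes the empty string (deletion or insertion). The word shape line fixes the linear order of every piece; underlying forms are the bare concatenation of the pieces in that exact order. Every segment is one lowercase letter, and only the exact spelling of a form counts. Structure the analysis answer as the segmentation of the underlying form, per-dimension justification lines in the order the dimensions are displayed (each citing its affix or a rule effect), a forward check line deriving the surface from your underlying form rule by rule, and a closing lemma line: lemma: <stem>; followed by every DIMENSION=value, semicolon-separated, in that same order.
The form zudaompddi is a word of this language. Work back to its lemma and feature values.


underlying: zuda-om-pt-di
VEL=ib - signalled by the affix -om
CLASS=ta - signalled by the affix -pt
ASPECT=zo - signalled by the affix -di
check: zudaomptdi -> zudaomptdi -> zudaompddi
lemma: zuda; VEL=ib; CLASS=ta; ASPECT=zo


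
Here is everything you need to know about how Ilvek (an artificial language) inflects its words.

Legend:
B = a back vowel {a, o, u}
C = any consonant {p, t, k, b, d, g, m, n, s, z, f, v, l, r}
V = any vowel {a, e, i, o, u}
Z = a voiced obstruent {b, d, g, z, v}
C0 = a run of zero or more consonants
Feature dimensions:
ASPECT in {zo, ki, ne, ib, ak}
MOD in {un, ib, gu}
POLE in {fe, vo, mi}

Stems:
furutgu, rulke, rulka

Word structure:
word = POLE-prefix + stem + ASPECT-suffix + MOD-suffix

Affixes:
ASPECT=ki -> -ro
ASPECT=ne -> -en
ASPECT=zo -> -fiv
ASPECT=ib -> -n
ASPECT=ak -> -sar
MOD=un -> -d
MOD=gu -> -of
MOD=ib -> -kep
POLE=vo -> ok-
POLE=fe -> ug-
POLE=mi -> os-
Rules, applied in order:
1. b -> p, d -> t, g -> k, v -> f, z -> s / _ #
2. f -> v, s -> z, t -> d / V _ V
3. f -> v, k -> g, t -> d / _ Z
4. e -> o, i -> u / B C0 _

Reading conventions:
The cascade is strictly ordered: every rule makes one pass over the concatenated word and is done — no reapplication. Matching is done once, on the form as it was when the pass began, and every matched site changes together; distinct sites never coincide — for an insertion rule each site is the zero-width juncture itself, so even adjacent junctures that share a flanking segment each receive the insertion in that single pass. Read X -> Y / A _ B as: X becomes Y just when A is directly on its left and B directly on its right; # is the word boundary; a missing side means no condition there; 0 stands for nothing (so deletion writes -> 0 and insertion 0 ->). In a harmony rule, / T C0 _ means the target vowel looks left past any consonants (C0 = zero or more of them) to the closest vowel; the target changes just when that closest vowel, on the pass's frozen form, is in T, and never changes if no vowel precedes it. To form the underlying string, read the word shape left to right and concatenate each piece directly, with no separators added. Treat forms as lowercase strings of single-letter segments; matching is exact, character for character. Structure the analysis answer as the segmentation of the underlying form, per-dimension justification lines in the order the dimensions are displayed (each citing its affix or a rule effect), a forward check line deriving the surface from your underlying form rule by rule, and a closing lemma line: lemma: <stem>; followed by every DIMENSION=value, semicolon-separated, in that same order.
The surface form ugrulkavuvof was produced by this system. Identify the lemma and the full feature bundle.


underlying: ug-rulka-fiv-of
ASPECT=zo - signalled by the affix -fiv
MOD=gu - signalled by the affix -of
POLE=fe - signalled by the affix ug-
check: ugrulkafivof -> ugrulkafivof -> ugrulkavivof -> ugrulkavivof -> ugrulkavuvof
lemma: rulka; ASPECT=zo; MOD=gu; POLE=fe


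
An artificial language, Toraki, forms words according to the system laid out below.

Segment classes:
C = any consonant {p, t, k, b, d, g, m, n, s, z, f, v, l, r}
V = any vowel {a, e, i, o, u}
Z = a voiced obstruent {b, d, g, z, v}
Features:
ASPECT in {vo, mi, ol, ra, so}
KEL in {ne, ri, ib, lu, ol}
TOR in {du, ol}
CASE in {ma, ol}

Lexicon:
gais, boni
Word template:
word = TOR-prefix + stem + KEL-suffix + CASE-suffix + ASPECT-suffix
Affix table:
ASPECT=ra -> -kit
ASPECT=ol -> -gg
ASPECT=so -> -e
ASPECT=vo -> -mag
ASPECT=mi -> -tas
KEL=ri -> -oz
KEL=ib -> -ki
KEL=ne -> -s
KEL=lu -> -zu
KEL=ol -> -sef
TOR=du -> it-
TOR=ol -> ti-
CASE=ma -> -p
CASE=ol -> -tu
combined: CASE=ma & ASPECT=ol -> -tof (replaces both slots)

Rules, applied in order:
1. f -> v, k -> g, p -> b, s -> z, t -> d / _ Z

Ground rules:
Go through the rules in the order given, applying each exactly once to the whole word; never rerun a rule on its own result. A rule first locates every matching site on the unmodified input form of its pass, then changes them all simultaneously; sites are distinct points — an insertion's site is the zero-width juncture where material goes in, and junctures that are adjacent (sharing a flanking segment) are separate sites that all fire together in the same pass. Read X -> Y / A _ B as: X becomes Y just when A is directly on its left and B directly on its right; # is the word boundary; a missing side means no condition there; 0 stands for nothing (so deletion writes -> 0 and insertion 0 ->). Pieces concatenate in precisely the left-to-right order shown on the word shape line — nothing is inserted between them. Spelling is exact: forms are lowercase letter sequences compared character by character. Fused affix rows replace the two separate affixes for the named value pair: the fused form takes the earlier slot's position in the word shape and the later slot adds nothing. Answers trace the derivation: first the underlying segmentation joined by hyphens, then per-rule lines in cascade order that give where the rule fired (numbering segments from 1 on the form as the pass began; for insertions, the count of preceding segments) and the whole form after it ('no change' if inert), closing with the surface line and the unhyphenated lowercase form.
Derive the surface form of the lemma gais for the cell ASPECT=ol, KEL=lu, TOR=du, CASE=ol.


underlying: it-gais-zu-tu-gg
1. f -> v, k -> g, p -> b, s -> z, t -> d / _ Z: fires at position(s) 2, 6: idgaizzutugg
surface: idgaizzutugg


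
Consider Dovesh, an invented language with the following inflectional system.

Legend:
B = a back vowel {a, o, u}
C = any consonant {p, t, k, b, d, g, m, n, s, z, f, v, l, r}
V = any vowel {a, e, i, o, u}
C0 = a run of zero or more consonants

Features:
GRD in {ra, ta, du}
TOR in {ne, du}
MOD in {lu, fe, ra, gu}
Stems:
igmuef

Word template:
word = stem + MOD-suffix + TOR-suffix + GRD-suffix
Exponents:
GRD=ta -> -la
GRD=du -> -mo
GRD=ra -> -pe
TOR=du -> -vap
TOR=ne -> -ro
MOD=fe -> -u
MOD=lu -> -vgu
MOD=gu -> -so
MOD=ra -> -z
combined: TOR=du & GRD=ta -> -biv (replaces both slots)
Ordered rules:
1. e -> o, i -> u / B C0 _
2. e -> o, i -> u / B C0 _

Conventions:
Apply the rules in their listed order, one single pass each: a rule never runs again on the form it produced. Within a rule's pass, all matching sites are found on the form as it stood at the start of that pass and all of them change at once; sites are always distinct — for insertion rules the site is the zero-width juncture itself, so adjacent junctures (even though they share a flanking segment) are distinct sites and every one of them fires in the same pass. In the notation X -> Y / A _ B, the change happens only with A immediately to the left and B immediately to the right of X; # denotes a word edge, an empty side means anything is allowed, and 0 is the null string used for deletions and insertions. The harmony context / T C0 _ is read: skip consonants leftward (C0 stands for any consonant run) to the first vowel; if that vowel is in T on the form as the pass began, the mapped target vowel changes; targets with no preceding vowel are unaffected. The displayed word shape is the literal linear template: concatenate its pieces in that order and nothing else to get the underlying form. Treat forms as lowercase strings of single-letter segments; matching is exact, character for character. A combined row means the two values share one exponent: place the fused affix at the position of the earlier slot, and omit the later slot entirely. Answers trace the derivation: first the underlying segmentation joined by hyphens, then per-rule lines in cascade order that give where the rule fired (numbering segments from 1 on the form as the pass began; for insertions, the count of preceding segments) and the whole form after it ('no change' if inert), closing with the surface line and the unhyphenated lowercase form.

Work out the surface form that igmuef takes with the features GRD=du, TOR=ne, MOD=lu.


underlying: igmuef-vgu-ro-mo
1. e -> o, i -> u / B C0 _: fires at position(s) 5: igmuofvguromo
2. e -> o, i -> u / B C0 _: no change
surface: igmuofvguromo


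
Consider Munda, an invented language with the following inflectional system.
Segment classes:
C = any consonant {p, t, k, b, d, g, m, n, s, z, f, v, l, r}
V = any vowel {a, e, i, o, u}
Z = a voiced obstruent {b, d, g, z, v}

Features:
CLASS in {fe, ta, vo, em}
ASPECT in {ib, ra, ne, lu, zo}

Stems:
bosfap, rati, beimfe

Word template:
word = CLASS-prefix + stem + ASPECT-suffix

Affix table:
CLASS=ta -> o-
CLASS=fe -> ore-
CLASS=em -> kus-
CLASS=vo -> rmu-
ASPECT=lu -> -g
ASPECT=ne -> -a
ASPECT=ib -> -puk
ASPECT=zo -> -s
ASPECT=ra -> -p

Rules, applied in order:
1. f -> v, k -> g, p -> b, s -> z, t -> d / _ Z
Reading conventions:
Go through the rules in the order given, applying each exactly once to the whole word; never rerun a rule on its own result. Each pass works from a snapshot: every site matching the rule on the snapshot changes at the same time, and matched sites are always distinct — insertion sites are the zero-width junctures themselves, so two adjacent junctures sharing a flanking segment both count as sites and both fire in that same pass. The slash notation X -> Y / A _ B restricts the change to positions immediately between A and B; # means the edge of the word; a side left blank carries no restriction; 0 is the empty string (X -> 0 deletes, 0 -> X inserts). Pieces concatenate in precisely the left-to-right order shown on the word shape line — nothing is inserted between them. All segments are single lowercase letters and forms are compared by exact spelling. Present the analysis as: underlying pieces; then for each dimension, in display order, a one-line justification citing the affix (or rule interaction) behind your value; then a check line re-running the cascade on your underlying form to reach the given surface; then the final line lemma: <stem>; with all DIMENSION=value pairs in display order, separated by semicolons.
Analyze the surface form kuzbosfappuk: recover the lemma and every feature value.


underlying: kus-bosfap-puk
CLASS=em - signalled by the affix kus-
ASPECT=ib - signalled by the affix -puk
check: kusbosfappuk -> kuzbosfappuk
lemma: bosfap; CLASS=em; ASPECT=ib


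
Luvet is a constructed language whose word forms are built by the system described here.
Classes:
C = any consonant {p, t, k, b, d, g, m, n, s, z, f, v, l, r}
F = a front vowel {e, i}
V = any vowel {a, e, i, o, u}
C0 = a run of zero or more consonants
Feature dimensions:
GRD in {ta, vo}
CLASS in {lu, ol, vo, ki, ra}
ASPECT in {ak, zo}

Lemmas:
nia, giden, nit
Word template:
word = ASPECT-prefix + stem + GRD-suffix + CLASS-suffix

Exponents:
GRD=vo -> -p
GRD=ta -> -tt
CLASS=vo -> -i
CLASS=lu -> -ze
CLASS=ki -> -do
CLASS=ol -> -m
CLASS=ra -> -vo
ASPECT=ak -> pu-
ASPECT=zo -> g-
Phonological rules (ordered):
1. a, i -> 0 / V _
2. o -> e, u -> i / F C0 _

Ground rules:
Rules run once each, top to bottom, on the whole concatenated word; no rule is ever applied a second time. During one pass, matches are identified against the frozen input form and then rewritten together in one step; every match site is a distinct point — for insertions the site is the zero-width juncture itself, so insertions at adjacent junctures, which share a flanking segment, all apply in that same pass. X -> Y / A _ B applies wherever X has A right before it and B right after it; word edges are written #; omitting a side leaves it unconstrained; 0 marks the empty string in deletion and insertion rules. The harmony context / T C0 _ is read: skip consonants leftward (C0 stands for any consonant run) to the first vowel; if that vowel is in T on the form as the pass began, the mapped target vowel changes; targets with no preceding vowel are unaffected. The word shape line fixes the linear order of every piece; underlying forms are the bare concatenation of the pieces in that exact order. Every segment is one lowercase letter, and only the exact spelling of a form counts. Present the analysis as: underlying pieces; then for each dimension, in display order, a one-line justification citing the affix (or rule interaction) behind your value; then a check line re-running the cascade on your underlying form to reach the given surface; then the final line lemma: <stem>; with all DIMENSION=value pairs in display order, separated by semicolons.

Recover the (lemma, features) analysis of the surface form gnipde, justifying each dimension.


underlying: g-nia-p-do
GRD=vo - signalled by the affix -p
CLASS=ki - signalled by the affix -do
ASPECT=zo - signalled by the affix g-
check: gniapdo -> gnipdo -> gnipde
lemma: nia; GRD=vo; CLASS=ki; ASPECT=zo


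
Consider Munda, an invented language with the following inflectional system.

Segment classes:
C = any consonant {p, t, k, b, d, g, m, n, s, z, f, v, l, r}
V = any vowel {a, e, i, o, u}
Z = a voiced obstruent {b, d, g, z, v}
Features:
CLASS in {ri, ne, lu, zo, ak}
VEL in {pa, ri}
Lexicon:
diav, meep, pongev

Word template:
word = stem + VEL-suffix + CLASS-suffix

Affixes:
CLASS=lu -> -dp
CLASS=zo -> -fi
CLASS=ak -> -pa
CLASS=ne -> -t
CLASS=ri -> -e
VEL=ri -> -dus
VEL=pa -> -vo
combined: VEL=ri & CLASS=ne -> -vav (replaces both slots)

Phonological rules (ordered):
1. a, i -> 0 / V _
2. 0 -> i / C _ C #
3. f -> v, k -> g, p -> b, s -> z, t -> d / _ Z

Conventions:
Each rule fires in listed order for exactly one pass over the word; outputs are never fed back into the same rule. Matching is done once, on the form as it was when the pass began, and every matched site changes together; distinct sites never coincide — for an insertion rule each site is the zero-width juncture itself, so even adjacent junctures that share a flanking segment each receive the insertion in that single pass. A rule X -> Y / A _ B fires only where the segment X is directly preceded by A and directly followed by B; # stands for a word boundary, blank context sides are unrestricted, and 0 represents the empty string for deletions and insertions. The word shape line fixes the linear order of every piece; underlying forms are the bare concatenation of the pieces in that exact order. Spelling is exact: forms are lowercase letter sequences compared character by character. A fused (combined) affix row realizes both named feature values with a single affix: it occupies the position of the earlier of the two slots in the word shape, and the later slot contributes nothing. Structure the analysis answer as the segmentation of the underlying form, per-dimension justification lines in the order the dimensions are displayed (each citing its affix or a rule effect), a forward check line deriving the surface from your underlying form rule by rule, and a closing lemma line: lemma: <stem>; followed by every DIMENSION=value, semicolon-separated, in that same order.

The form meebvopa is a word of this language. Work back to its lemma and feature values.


underlying: meep-vo-pa
CLASS=ak - signalled by the affix -pa
VEL=pa - signalled by the affix -vo
check: meepvopa -> meepvopa -> meepvopa -> meebvopa
lemma: meep; CLASS=ak; VEL=pa


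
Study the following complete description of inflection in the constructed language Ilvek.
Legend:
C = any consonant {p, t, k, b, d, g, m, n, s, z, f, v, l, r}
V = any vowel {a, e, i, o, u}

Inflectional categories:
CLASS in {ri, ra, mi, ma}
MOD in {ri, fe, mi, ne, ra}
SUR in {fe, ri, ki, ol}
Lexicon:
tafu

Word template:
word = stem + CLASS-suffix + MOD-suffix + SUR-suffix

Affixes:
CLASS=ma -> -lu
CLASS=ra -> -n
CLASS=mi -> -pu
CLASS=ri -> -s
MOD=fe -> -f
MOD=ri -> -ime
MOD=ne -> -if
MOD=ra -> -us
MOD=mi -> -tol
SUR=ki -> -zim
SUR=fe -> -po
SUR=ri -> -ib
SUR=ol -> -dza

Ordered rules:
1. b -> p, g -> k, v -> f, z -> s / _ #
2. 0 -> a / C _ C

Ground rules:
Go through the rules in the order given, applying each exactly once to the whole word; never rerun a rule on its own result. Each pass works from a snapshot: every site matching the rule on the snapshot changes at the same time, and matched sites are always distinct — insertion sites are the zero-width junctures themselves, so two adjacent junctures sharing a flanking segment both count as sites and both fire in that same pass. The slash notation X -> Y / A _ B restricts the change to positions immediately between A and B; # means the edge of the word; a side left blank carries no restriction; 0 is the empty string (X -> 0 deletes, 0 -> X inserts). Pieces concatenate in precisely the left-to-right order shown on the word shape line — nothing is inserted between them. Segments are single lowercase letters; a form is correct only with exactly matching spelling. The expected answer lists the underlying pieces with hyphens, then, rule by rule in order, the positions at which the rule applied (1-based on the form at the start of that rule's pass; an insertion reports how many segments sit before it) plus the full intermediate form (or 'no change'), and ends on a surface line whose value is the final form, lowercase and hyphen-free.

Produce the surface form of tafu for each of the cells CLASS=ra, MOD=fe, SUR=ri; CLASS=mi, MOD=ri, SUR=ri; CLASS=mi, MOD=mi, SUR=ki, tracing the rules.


cell CLASS=ra, MOD=fe, SUR=ri:
underlying: tafu-n-f-ib
1. b -> p, g -> k, v -> f, z -> s / _ #: fires at position(s) 8: tafunfip
2. 0 -> a / C _ C: inserts after position(s) 5: tafunafip
surface: tafunafip

cell CLASS=mi, MOD=ri, SUR=ri:
underlying: tafu-pu-ime-ib
1. b -> p, g -> k, v -> f, z -> s / _ #: fires at position(s) 11: tafupuimeip
2. 0 -> a / C _ C: no change
surface: tafupuimeip

cell CLASS=mi, MOD=mi, SUR=ki:
underlying: tafu-pu-tol-zim
1. b -> p, g -> k, v -> f, z -> s / _ #: no change
2. 0 -> a / C _ C: inserts after position(s) 9: tafuputolazim
surface: tafuputolazim


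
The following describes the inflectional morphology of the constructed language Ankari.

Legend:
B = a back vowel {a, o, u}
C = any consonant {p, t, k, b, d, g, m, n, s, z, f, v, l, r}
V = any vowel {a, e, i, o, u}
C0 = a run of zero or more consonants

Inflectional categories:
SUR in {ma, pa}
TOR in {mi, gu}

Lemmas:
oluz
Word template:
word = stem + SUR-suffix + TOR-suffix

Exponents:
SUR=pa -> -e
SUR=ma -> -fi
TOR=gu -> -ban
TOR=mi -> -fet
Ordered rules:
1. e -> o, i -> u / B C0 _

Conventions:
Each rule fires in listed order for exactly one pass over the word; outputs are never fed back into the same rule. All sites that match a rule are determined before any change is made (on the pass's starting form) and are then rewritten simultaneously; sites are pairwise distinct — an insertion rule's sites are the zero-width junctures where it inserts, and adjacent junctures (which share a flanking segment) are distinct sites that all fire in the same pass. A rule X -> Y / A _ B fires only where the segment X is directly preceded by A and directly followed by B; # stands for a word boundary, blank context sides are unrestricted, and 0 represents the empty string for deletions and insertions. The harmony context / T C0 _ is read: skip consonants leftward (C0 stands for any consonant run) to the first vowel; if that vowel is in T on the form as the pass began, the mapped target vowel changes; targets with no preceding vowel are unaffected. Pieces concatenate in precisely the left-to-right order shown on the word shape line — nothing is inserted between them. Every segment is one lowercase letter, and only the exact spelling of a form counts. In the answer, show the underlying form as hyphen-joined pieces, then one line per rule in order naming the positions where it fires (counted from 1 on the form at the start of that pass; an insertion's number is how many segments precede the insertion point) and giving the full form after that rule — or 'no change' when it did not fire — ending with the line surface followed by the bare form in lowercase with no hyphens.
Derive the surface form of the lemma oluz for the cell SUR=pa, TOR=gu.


underlying: oluz-e-ban
1. e -> o, i -> u / B C0 _: fires at position(s) 5: oluzoban
surface: oluzoban


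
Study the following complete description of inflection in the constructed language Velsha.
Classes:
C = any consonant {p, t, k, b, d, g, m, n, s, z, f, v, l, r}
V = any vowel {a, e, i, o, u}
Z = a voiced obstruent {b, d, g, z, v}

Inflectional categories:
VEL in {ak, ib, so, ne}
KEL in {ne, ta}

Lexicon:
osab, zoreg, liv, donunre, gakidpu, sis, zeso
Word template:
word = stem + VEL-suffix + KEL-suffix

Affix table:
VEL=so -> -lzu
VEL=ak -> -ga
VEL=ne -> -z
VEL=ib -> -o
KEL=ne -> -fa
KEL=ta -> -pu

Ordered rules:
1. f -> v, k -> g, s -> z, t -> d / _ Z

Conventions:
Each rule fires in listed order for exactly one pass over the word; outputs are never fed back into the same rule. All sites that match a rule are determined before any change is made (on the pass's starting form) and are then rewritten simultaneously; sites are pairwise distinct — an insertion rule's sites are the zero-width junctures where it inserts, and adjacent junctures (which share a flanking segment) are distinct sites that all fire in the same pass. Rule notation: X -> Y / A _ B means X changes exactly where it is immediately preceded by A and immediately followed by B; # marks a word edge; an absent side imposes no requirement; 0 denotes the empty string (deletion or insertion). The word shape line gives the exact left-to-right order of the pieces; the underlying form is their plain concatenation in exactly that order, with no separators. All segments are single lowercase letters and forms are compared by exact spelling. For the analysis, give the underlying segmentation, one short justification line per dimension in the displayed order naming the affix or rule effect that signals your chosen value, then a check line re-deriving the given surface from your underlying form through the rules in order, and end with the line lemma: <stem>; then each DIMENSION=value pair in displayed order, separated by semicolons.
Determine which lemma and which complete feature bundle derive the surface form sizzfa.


underlying: sis-z-fa
VEL=ne - signalled by the affix -z
KEL=ne - signalled by the affix -fa
check: siszfa -> sizzfa
lemma: sis; VEL=ne; KEL=ne


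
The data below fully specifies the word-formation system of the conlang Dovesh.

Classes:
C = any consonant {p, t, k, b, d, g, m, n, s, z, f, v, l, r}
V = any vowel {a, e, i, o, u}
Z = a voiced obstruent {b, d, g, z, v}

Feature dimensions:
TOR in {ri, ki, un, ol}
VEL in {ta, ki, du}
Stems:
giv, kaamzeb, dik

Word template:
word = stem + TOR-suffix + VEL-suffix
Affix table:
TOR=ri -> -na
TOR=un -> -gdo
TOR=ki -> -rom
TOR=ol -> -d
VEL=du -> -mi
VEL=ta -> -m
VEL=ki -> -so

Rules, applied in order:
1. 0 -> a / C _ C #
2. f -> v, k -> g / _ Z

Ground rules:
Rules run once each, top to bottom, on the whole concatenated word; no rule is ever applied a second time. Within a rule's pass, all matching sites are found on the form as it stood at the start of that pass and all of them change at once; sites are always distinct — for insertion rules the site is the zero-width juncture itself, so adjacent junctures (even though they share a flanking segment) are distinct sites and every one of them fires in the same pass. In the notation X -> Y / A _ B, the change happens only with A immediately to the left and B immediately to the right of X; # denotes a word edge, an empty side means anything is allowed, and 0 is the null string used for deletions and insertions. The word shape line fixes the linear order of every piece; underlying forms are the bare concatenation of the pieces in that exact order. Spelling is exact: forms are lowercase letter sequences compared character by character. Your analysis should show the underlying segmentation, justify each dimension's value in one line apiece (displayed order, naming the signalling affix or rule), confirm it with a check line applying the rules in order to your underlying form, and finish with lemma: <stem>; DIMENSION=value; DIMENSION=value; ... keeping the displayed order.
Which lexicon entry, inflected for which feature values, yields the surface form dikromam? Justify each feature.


underlying: dik-rom-m
TOR=ki - signalled by the affix -rom
VEL=ta - signalled by the affix -m
check: dikromm -> dikromam -> dikromam
lemma: dik; TOR=ki; VEL=ta


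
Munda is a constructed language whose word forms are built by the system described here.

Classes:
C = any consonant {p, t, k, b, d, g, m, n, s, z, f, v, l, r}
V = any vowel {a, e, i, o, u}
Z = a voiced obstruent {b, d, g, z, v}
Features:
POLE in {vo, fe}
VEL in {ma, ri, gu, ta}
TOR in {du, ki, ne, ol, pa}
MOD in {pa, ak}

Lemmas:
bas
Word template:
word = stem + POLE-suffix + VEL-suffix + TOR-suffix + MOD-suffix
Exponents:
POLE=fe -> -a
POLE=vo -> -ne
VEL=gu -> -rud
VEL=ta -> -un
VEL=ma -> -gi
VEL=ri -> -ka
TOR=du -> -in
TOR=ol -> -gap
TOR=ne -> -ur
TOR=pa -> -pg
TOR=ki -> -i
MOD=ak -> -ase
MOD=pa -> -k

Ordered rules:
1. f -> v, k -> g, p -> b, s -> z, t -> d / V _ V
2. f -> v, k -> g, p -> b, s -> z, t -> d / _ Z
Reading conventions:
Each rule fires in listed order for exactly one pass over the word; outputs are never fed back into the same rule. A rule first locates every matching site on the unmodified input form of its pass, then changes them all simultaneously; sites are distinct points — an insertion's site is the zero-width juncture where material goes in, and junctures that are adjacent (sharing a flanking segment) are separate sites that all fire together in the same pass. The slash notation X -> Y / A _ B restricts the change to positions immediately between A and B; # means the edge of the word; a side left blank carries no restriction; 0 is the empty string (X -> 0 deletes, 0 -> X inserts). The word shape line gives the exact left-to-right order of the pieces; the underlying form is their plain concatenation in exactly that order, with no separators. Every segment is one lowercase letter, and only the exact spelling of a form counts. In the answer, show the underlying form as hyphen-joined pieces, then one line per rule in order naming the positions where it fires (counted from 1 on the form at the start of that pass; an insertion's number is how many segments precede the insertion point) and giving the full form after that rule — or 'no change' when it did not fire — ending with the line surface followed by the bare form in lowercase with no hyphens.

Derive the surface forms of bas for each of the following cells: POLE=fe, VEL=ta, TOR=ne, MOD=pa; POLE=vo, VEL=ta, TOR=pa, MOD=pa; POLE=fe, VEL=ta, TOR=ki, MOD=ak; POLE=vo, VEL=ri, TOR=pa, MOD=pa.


cell POLE=fe, VEL=ta, TOR=ne, MOD=pa:
underlying: bas-a-un-ur-k
1. f -> v, k -> g, p -> b, s -> z, t -> d / V _ V: fires at position(s) 3: bazaunurk
2. f -> v, k -> g, p -> b, s -> z, t -> d / _ Z: no change
surface: bazaunurk

cell POLE=vo, VEL=ta, TOR=pa, MOD=pa:
underlying: bas-ne-un-pg-k
1. f -> v, k -> g, p -> b, s -> z, t -> d / V _ V: no change
2. f -> v, k -> g, p -> b, s -> z, t -> d / _ Z: fires at position(s) 8: basneunbgk
surface: basneunbgk

cell POLE=fe, VEL=ta, TOR=ki, MOD=ak:
underlying: bas-a-un-i-ase
1. f -> v, k -> g, p -> b, s -> z, t -> d / V _ V: fires at position(s) 3, 9: bazauniaze
2. f -> v, k -> g, p -> b, s -> z, t -> d / _ Z: no change
surface: bazauniaze

cell POLE=vo, VEL=ri, TOR=pa, MOD=pa:
underlying: bas-ne-ka-pg-k
1. f -> v, k -> g, p -> b, s -> z, t -> d / V _ V: fires at position(s) 6: basnegapgk
2. f -> v, k -> g, p -> b, s -> z, t -> d / _ Z: fires at position(s) 8: basnegabgk
surface: basnegabgk


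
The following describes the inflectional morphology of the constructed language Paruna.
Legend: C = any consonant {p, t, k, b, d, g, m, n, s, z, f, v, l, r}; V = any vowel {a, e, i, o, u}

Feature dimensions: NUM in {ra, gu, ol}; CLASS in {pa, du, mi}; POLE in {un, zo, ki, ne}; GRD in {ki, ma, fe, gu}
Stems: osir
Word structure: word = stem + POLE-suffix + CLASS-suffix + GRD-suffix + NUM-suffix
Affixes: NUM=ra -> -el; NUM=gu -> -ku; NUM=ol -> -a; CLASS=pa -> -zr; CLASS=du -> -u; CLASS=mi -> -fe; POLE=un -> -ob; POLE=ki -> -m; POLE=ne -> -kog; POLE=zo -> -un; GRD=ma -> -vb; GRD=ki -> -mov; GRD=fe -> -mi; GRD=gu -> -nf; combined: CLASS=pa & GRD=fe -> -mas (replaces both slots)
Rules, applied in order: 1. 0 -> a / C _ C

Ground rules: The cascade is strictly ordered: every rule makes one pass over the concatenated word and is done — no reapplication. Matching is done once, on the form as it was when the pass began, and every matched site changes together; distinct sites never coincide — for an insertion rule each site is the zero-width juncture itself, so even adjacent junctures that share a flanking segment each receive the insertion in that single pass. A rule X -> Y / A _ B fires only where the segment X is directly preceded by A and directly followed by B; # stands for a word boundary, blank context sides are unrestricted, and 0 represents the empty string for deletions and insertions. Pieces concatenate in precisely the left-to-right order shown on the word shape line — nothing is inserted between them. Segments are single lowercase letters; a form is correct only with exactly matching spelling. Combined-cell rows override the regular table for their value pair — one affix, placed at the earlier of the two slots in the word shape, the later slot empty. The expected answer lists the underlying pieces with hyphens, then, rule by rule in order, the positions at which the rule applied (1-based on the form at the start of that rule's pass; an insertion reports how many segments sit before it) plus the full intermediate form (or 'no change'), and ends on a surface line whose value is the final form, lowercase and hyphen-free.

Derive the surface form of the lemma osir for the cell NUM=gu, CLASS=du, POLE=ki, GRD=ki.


underlying: osir-m-u-mov-ku
1. 0 -> a / C _ C: inserts after position(s) 4, 9: osiramumovaku
surface: osiramumovaku
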